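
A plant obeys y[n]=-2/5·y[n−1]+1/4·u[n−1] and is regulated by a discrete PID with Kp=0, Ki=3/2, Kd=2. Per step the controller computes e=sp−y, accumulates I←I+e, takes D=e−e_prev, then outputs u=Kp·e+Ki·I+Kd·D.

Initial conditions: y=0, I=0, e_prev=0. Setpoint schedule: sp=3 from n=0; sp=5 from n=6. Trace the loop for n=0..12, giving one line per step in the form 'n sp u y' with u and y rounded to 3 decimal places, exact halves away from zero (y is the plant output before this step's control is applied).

0 3 10.500 0.000
1 3 -0.188 2.625
2 3 18.652 -1.097
3 3 -4.342 5.102
4 3 33.700 -3.126
5 3 -18.372 9.675
6 5 67.703 -8.463
7 5 -53.088 20.311
8 5 127.469 -21.397
9 5 -132.729 40.426
10 5 252.002 -49.353
11 5 -308.356 82.741
12 5 514.465 -110.186

(exact arithmetic carried between steps; '≈' marks a value shown rounded to 6 d.p. or computed from one; I and e_prev carry over from the previous line; the table rounds u and y to 3 d.p., halves away from zero)
n=0: y=0, sp=3, e=sp−y=3; I=3, D=e−e_prev=3; u=0·3+3/2·3+2·3=10.5; next y=-2/5·0+1/4·10.5=2.625
n=1: y=2.625, sp=3, e=sp−y=0.375; I=3.375, D=e−e_prev=-2.625; u=0·0.375+3/2·3.375+2·(-2.625)=-0.1875; next y=-2/5·2.625+1/4·(-0.1875)=-1.096875
n=2: y=-1.096875, sp=3, e=sp−y=4.096875; I=7.471875, D=e−e_prev=3.721875; u=0·4.096875+3/2·7.471875+2·3.721875≈18.651563; next y=-2/5·(-1.096875)+1/4·18.651563≈5.101641
n=3: y≈5.101641, sp=3, e=sp−y≈-2.101641; I≈5.370234, D=e−e_prev≈-6.198516; u=0·(-2.101641)+3/2·5.370234+2·(-6.198516)≈-4.341680; next y=-2/5·5.101641+1/4·(-4.341680)≈-3.126076
n=4: y≈-3.126076, sp=3, e=sp−y≈6.126076; I≈11.496311, D=e−e_prev≈8.227717; u=0·6.126076+3/2·11.496311+2·8.227717≈33.699899; next y=-2/5·(-3.126076)+1/4·33.699899≈9.675405
n=5: y≈9.675405, sp=3, e=sp−y≈-6.675405; I≈4.820905, D=e−e_prev≈-12.801481; u=0·(-6.675405)+3/2·4.820905+2·(-12.801481)≈-18.371605; next y=-2/5·9.675405+1/4·(-18.371605)≈-8.463063
n=6: y≈-8.463063, sp=5, e=sp−y≈13.463063; I≈18.283969, D=e−e_prev≈20.138469; u=0·13.463063+3/2·18.283969+2·20.138469≈67.702890; next y=-2/5·(-8.463063)+1/4·67.702890≈20.310948
n=7: y≈20.310948, sp=5, e=sp−y≈-15.310948; I≈2.973021, D=e−e_prev≈-28.774011; u=0·(-15.310948)+3/2·2.973021+2·(-28.774011)≈-53.088492; next y=-2/5·20.310948+1/4·(-53.088492)≈-21.396502
n=8: y≈-21.396502, sp=5, e=sp−y≈26.396502; I≈29.369523, D=e−e_prev≈41.707450; u=0·26.396502+3/2·29.369523+2·41.707450≈127.469184; next y=-2/5·(-21.396502)+1/4·127.469184≈40.425897
n=9: y≈40.425897, sp=5, e=sp−y≈-35.425897; I≈-6.056374, D=e−e_prev≈-61.822399; u=0·(-35.425897)+3/2·(-6.056374)+2·(-61.822399)≈-132.729359; next y=-2/5·40.425897+1/4·(-132.729359)≈-49.352699
n=10: y≈-49.352699, sp=5, e=sp−y≈54.352699; I≈48.296324, D=e−e_prev≈89.778596; u=0·54.352699+3/2·48.296324+2·89.778596≈252.001678; next y=-2/5·(-49.352699)+1/4·252.001678≈82.741499
n=11: y≈82.741499, sp=5, e=sp−y≈-77.741499; I≈-29.445174, D=e−e_prev≈-132.094198; u=0·(-77.741499)+3/2·(-29.445174)+2·(-132.094198)≈-308.356157; next y=-2/5·82.741499+1/4·(-308.356157)≈-110.185639
n=12: y≈-110.185639, sp=5, e=sp−y≈115.185639; I≈85.740464, D=e−e_prev≈192.927138; u=0·115.185639+3/2·85.740464+2·192.927138≈514.464972; next y=-2/5·(-110.185639)+1/4·514.464972≈172.690499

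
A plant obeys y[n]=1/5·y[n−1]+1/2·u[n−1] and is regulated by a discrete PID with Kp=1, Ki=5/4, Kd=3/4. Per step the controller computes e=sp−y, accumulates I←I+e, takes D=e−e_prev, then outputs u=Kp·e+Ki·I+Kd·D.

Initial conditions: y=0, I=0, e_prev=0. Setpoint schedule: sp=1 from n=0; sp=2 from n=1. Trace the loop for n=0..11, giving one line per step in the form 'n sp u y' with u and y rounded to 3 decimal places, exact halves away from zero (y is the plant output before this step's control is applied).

0 1 3.000 0.000
1 2 2.000 1.500
2 2 3.600 1.300
3 2 2.045 2.060
4 2 4.417 1.435
5 2 1.472 2.495
6 2 5.429 1.235
7 2 0.261 2.961
8 2 7.070 0.723
9 2 -1.883 3.679
10 2 9.890 -0.205
11 2 -5.595 4.904

(exact arithmetic carried between steps; '≈' marks a value shown rounded to 6 d.p. or computed from one; I and e_prev carry over from the previous line; the table rounds u and y to 3 d.p., halves away from zero)
n=0: y=0, sp=1, e=sp−y=1; I=1, D=e−e_prev=1; u=1·1+5/4·1+3/4·1=3; next y=1/5·0+1/2·3=1.5
n=1: y=1.5, sp=2, e=sp−y=0.5; I=1.5, D=e−e_prev=-0.5; u=1·0.5+5/4·1.5+3/4·(-0.5)=2; next y=1/5·1.5+1/2·2=1.3
n=2: y=1.3, sp=2, e=sp−y=0.7; I=2.2, D=e−e_prev=0.2; u=1·0.7+5/4·2.2+3/4·0.2=3.6; next y=1/5·1.3+1/2·3.6=2.06
n=3: y=2.06, sp=2, e=sp−y=-0.06; I=2.14, D=e−e_prev=-0.76; u=1·(-0.06)+5/4·2.14+3/4·(-0.76)=2.045; next y=1/5·2.06+1/2·2.045=1.4345
n=4: y=1.4345, sp=2, e=sp−y=0.5655; I=2.7055, D=e−e_prev=0.6255; u=1·0.5655+5/4·2.7055+3/4·0.6255=4.4165; next y=1/5·1.4345+1/2·4.4165=2.49515
n=5: y=2.49515, sp=2, e=sp−y=-0.49515; I=2.21035, D=e−e_prev=-1.06065; u=1·(-0.49515)+5/4·2.21035+3/4·(-1.06065)=1.4723; next y=1/5·2.49515+1/2·1.4723=1.23518
n=6: y=1.23518, sp=2, e=sp−y=0.76482; I=2.97517, D=e−e_prev=1.25997; u=1·0.76482+5/4·2.97517+3/4·1.25997=5.42876; next y=1/5·1.23518+1/2·5.42876=2.961416
n=7: y=2.961416, sp=2, e=sp−y=-0.961416; I=2.013754, D=e−e_prev=-1.726236; u=1·(-0.961416)+5/4·2.013754+3/4·(-1.726236)≈0.261100; next y=1/5·2.961416+1/2·0.261100≈0.722833
n=8: y≈0.722833, sp=2, e=sp−y≈1.277167; I≈3.290921, D=e−e_prev≈2.238583; u=1·1.277167+5/4·3.290921+3/4·2.238583≈7.069756; next y=1/5·0.722833+1/2·7.069756≈3.679444
n=9: y≈3.679444, sp=2, e=sp−y≈-1.679444; I≈1.611477, D=e−e_prev≈-2.956611; u=1·(-1.679444)+5/4·1.611477+3/4·(-2.956611)≈-1.882557; next y=1/5·3.679444+1/2·(-1.882557)≈-0.205390
n=10: y≈-0.205390, sp=2, e=sp−y≈2.205390; I≈3.816866, D=e−e_prev≈3.884834; u=1·2.205390+5/4·3.816866+3/4·3.884834≈9.890098; next y=1/5·(-0.205390)+1/2·9.890098≈4.903971
n=11: y≈4.903971, sp=2, e=sp−y≈-2.903971; I≈0.912895, D=e−e_prev≈-5.109361; u=1·(-2.903971)+5/4·0.912895+3/4·(-5.109361)≈-5.594873; next y=1/5·4.903971+1/2·(-5.594873)≈-1.816642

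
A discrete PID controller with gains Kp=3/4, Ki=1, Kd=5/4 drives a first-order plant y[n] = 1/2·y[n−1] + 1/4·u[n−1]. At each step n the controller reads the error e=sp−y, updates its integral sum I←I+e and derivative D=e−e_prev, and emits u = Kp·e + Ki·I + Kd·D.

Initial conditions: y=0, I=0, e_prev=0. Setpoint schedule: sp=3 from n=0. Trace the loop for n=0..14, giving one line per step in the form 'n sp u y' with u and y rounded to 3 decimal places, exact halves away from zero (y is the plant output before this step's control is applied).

(exact arithmetic carried between steps; '≈' marks a value shown rounded to 6 d.p. or computed from one; I and e_prev carry over from the previous line; the table rounds u and y to 3 d.p., halves away from zero)
n=0: y=0, sp=3, e=sp−y=3; I=3, D=e−e_prev=3; u=3/4·3+1·3+5/4·3=9; next y=1/2·0+1/4·9=2.25
n=1: y=2.25, sp=3, e=sp−y=0.75; I=3.75, D=e−e_prev=-2.25; u=3/4·0.75+1·3.75+5/4·(-2.25)=1.5; next y=1/2·2.25+1/4·1.5=1.5
n=2: y=1.5, sp=3, e=sp−y=1.5; I=5.25, D=e−e_prev=0.75; u=3/4·1.5+1·5.25+5/4·0.75=7.3125; next y=1/2·1.5+1/4·7.3125=2.578125
n=3: y=2.578125, sp=3, e=sp−y=0.421875; I=5.671875, D=e−e_prev=-1.078125; u=3/4·0.421875+1·5.671875+5/4·(-1.078125)=4.640625; next y=1/2·2.578125+1/4·4.640625≈2.449219
n=4: y≈2.449219, sp=3, e=sp−y≈0.550781; I≈6.222656, D=e−e_prev≈0.128906; u=3/4·0.550781+1·6.222656+5/4·0.128906≈6.796875; next y=1/2·2.449219+1/4·6.796875≈2.923828
n=5: y≈2.923828, sp=3, e=sp−y≈0.076172; I≈6.298828, D=e−e_prev≈-0.474609; u=3/4·0.076172+1·6.298828+5/4·(-0.474609)≈5.762695; next y=1/2·2.923828+1/4·5.762695≈2.902588
n=6: y≈2.902588, sp=3, e=sp−y≈0.097412; I≈6.396240, D=e−e_prev≈0.021240; u=3/4·0.097412+1·6.396240+5/4·0.021240≈6.495850; next y=1/2·2.902588+1/4·6.495850≈3.075256
n=7: y≈3.075256, sp=3, e=sp−y≈-0.075256; I≈6.320984, D=e−e_prev≈-0.172668; u=3/4·(-0.075256)+1·6.320984+5/4·(-0.172668)≈6.048706; next y=1/2·3.075256+1/4·6.048706≈3.049805
n=8: y≈3.049805, sp=3, e=sp−y≈-0.049805; I≈6.271179, D=e−e_prev≈0.025452; u=3/4·(-0.049805)+1·6.271179+5/4·0.025452≈6.265640; next y=1/2·3.049805+1/4·6.265640≈3.091312
n=9: y≈3.091312, sp=3, e=sp−y≈-0.091312; I≈6.179867, D=e−e_prev≈-0.041508; u=3/4·(-0.091312)+1·6.179867+5/4·(-0.041508)≈6.059498; next y=1/2·3.091312+1/4·6.059498≈3.060531
n=10: y≈3.060531, sp=3, e=sp−y≈-0.060531; I≈6.119336, D=e−e_prev≈0.030782; u=3/4·(-0.060531)+1·6.119336+5/4·0.030782≈6.112415; next y=1/2·3.060531+1/4·6.112415≈3.058369
n=11: y≈3.058369, sp=3, e=sp−y≈-0.058369; I≈6.060967, D=e−e_prev≈0.002162; u=3/4·(-0.058369)+1·6.060967+5/4·0.002162≈6.019892; next y=1/2·3.058369+1/4·6.019892≈3.034158
n=12: y≈3.034158, sp=3, e=sp−y≈-0.034158; I≈6.026809, D=e−e_prev≈0.024212; u=3/4·(-0.034158)+1·6.026809+5/4·0.024212≈6.031456; next y=1/2·3.034158+1/4·6.031456≈3.024943
n=13: y≈3.024943, sp=3, e=sp−y≈-0.024943; I≈6.001867, D=e−e_prev≈0.009215; u=3/4·(-0.024943)+1·6.001867+5/4·0.009215≈5.994678; next y=1/2·3.024943+1/4·5.994678≈3.011141
n=14: y≈3.011141, sp=3, e=sp−y≈-0.011141; I≈5.990726, D=e−e_prev≈0.013802; u=3/4·(-0.011141)+1·5.990726+5/4·0.013802≈5.999622; next y=1/2·3.011141+1/4·5.999622≈3.005476

0 3 9.000 0.000
1 3 1.500 2.250
2 3 7.313 1.500
3 3 4.641 2.578
4 3 6.797 2.449
5 3 5.763 2.924
6 3 6.496 2.903
7 3 6.049 3.075
8 3 6.266 3.050
9 3 6.059 3.091
10 3 6.112 3.061
11 3 6.020 3.058
12 3 6.031 3.034
13 3 5.995 3.025
14 3 6.000 3.011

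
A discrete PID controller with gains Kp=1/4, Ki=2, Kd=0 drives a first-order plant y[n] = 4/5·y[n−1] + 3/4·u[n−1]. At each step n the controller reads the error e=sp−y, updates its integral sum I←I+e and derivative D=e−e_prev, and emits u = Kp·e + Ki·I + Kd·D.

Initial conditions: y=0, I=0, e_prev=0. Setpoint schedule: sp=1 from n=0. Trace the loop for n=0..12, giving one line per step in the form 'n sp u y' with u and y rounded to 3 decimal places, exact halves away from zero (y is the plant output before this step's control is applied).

0 1 2.250 0.000
1 1 0.453 1.688
2 1 -0.927 1.690
3 1 0.018 0.657
4 1 0.970 0.539
5 1 0.498 1.159
6 1 -0.138 1.300
7 1 0.079 0.937
8 1 0.493 0.809
9 1 0.407 1.017
10 1 0.144 1.119
11 1 0.167 1.003
12 1 0.331 0.927

(exact arithmetic carried between steps; '≈' marks a value shown rounded to 6 d.p. or computed from one; I and e_prev carry over from the previous line; the table rounds u and y to 3 d.p., halves away from zero)
n=0: y=0, sp=1, e=sp−y=1; I=1, D=e−e_prev=1; u=1/4·1+2·1+0·1=2.25; next y=4/5·0+3/4·2.25=1.6875
n=1: y=1.6875, sp=1, e=sp−y=-0.6875; I=0.3125, D=e−e_prev=-1.6875; u=1/4·(-0.6875)+2·0.3125+0·(-1.6875)=0.453125; next y=4/5·1.6875+3/4·0.453125≈1.689844
n=2: y≈1.689844, sp=1, e=sp−y≈-0.689844; I≈-0.377344, D=e−e_prev≈-0.002344; u=1/4·(-0.689844)+2·(-0.377344)+0·(-0.002344)≈-0.927148; next y=4/5·1.689844+3/4·(-0.927148)≈0.656514
n=3: y≈0.656514, sp=1, e=sp−y≈0.343486; I≈-0.033857, D=e−e_prev≈1.033330; u=1/4·0.343486+2·(-0.033857)+0·1.033330≈0.018157; next y=4/5·0.656514+3/4·0.018157≈0.538828
n=4: y≈0.538828, sp=1, e=sp−y≈0.461172; I≈0.427314, D=e−e_prev≈0.117685; u=1/4·0.461172+2·0.427314+0·0.117685≈0.969921; next y=4/5·0.538828+3/4·0.969921≈1.158504
n=5: y≈1.158504, sp=1, e=sp−y≈-0.158504; I≈0.268811, D=e−e_prev≈-0.619675; u=1/4·(-0.158504)+2·0.268811+0·(-0.619675)≈0.497995; next y=4/5·1.158504+3/4·0.497995≈1.300299
n=6: y≈1.300299, sp=1, e=sp−y≈-0.300299; I≈-0.031489, D=e−e_prev≈-0.141796; u=1/4·(-0.300299)+2·(-0.031489)+0·(-0.141796)≈-0.138052; next y=4/5·1.300299+3/4·(-0.138052)≈0.936700
n=7: y≈0.936700, sp=1, e=sp−y≈0.063300; I≈0.031811, D=e−e_prev≈0.363599; u=1/4·0.063300+2·0.031811+0·0.363599≈0.079447; next y=4/5·0.936700+3/4·0.079447≈0.808946
n=8: y≈0.808946, sp=1, e=sp−y≈0.191054; I≈0.222866, D=e−e_prev≈0.127755; u=1/4·0.191054+2·0.222866+0·0.127755≈0.493495; next y=4/5·0.808946+3/4·0.493495≈1.017277
n=9: y≈1.017277, sp=1, e=sp−y≈-0.017277; I≈0.205588, D=e−e_prev≈-0.208332; u=1/4·(-0.017277)+2·0.205588+0·(-0.208332)≈0.406857; next y=4/5·1.017277+3/4·0.406857≈1.118965
n=10: y≈1.118965, sp=1, e=sp−y≈-0.118965; I≈0.086623, D=e−e_prev≈-0.101687; u=1/4·(-0.118965)+2·0.086623+0·(-0.101687)≈0.143506; next y=4/5·1.118965+3/4·0.143506≈1.002801
n=11: y≈1.002801, sp=1, e=sp−y≈-0.002801; I≈0.083822, D=e−e_prev≈0.116164; u=1/4·(-0.002801)+2·0.083822+0·0.116164≈0.166945; next y=4/5·1.002801+3/4·0.166945≈0.927449
n=12: y≈0.927449, sp=1, e=sp−y≈0.072551; I≈0.156373, D=e−e_prev≈0.075352; u=1/4·0.072551+2·0.156373+0·0.075352≈0.330884; next y=4/5·0.927449+3/4·0.330884≈0.990122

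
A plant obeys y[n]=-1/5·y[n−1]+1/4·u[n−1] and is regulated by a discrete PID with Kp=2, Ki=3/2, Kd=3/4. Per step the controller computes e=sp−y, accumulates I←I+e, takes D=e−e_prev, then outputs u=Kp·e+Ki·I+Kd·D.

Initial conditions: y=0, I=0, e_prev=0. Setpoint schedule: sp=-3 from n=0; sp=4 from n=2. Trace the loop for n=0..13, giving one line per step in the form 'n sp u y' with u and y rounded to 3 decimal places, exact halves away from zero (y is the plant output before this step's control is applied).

0 -3 -12.750 0.000
1 -3 -1.453 -3.188
2 4 11.475 0.274
3 4 3.616 2.814
4 4 17.809 0.341
5 4 4.261 4.384
6 4 24.548 0.188
7 4 1.998 6.099
8 4 32.266 -0.720
9 4 -3.725 8.211
10 4 42.489 -2.573
11 4 -14.008 11.137
12 4 57.251 -5.729
13 4 -30.854 15.459

(exact arithmetic carried between steps; '≈' marks a value shown rounded to 6 d.p. or computed from one; I and e_prev carry over from the previous line; the table rounds u and y to 3 d.p., halves away from zero)
n=0: y=0, sp=-3, e=sp−y=-3; I=-3, D=e−e_prev=-3; u=2·(-3)+3/2·(-3)+3/4·(-3)=-12.75; next y=-1/5·0+1/4·(-12.75)=-3.1875
n=1: y=-3.1875, sp=-3, e=sp−y=0.1875; I=-2.8125, D=e−e_prev=3.1875; u=2·0.1875+3/2·(-2.8125)+3/4·3.1875=-1.453125; next y=-1/5·(-3.1875)+1/4·(-1.453125)≈0.274219
n=2: y≈0.274219, sp=4, e=sp−y≈3.725781; I≈0.913281, D=e−e_prev≈3.538281; u=2·3.725781+3/2·0.913281+3/4·3.538281≈11.475195; next y=-1/5·0.274219+1/4·11.475195≈2.813955
n=3: y≈2.813955, sp=4, e=sp−y≈1.186045; I≈2.099326, D=e−e_prev≈-2.539736; u=2·1.186045+3/2·2.099326+3/4·(-2.539736)≈3.616277; next y=-1/5·2.813955+1/4·3.616277≈0.341278
n=4: y≈0.341278, sp=4, e=sp−y≈3.658722; I≈5.758048, D=e−e_prev≈2.472677; u=2·3.658722+3/2·5.758048+3/4·2.472677≈17.809023; next y=-1/5·0.341278+1/4·17.809023≈4.384000
n=5: y≈4.384000, sp=4, e=sp−y≈-0.384000; I≈5.374048, D=e−e_prev≈-4.042722; u=2·(-0.384000)+3/2·5.374048+3/4·(-4.042722)≈4.261030; next y=-1/5·4.384000+1/4·4.261030≈0.188457
n=6: y≈0.188457, sp=4, e=sp−y≈3.811543; I≈9.185590, D=e−e_prev≈4.195543; u=2·3.811543+3/2·9.185590+3/4·4.195543≈24.548128; next y=-1/5·0.188457+1/4·24.548128≈6.099340
n=7: y≈6.099340, sp=4, e=sp−y≈-2.099340; I≈7.086250, D=e−e_prev≈-5.910883; u=2·(-2.099340)+3/2·7.086250+3/4·(-5.910883)≈1.997532; next y=-1/5·6.099340+1/4·1.997532≈-0.720485
n=8: y≈-0.720485, sp=4, e=sp−y≈4.720485; I≈11.806735, D=e−e_prev≈6.819826; u=2·4.720485+3/2·11.806735+3/4·6.819826≈32.265942; next y=-1/5·(-0.720485)+1/4·32.265942≈8.210583
n=9: y≈8.210583, sp=4, e=sp−y≈-4.210583; I≈7.596153, D=e−e_prev≈-8.931068; u=2·(-4.210583)+3/2·7.596153+3/4·(-8.931068)≈-3.725237; next y=-1/5·8.210583+1/4·(-3.725237)≈-2.573426
n=10: y≈-2.573426, sp=4, e=sp−y≈6.573426; I≈14.169578, D=e−e_prev≈10.784008; u=2·6.573426+3/2·14.169578+3/4·10.784008≈42.489225; next y=-1/5·(-2.573426)+1/4·42.489225≈11.136991
n=11: y≈11.136991, sp=4, e=sp−y≈-7.136991; I≈7.032587, D=e−e_prev≈-13.710417; u=2·(-7.136991)+3/2·7.032587+3/4·(-13.710417)≈-14.007916; next y=-1/5·11.136991+1/4·(-14.007916)≈-5.729377
n=12: y≈-5.729377, sp=4, e=sp−y≈9.729377; I≈16.761964, D=e−e_prev≈16.866369; u=2·9.729377+3/2·16.761964+3/4·16.866369≈57.251477; next y=-1/5·(-5.729377)+1/4·57.251477≈15.458745
n=13: y≈15.458745, sp=4, e=sp−y≈-11.458745; I≈5.303219, D=e−e_prev≈-21.188122; u=2·(-11.458745)+3/2·5.303219+3/4·(-21.188122)≈-30.853752; next y=-1/5·15.458745+1/4·(-30.853752)≈-10.805187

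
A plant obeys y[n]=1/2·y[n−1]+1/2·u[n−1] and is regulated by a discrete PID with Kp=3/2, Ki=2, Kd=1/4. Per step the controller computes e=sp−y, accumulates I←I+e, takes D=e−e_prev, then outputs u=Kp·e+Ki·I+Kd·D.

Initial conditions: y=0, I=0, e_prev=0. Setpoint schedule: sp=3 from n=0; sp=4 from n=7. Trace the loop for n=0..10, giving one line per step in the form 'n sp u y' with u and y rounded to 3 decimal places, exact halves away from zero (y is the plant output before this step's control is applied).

0 3 11.250 0.000
1 3 -4.594 5.625
2 3 10.723 0.516
3 3 -4.724 5.619
4 3 10.707 0.448
5 3 -4.718 5.577
6 3 10.713 0.430
7 4 -0.965 5.572
8 4 9.183 2.303
9 4 -1.140 5.743
10 4 9.140 2.302

(exact arithmetic carried between steps; '≈' marks a value shown rounded to 6 d.p. or computed from one; I and e_prev carry over from the previous line; the table rounds u and y to 3 d.p., halves away from zero)
n=0: y=0, sp=3, e=sp−y=3; I=3, D=e−e_prev=3; u=3/2·3+2·3+1/4·3=11.25; next y=1/2·0+1/2·11.25=5.625
n=1: y=5.625, sp=3, e=sp−y=-2.625; I=0.375, D=e−e_prev=-5.625; u=3/2·(-2.625)+2·0.375+1/4·(-5.625)=-4.59375; next y=1/2·5.625+1/2·(-4.59375)=0.515625
n=2: y=0.515625, sp=3, e=sp−y=2.484375; I=2.859375, D=e−e_prev=5.109375; u=3/2·2.484375+2·2.859375+1/4·5.109375≈10.722656; next y=1/2·0.515625+1/2·10.722656≈5.619141
n=3: y≈5.619141, sp=3, e=sp−y≈-2.619141; I≈0.240234, D=e−e_prev≈-5.103516; u=3/2·(-2.619141)+2·0.240234+1/4·(-5.103516)≈-4.724121; next y=1/2·5.619141+1/2·(-4.724121)≈0.447510
n=4: y≈0.447510, sp=3, e=sp−y≈2.552490; I≈2.792725, D=e−e_prev≈5.171631; u=3/2·2.552490+2·2.792725+1/4·5.171631≈10.707092; next y=1/2·0.447510+1/2·10.707092≈5.577301
n=5: y≈5.577301, sp=3, e=sp−y≈-2.577301; I≈0.215424, D=e−e_prev≈-5.129791; u=3/2·(-2.577301)+2·0.215424+1/4·(-5.129791)≈-4.717552; next y=1/2·5.577301+1/2·(-4.717552)≈0.429874
n=6: y≈0.429874, sp=3, e=sp−y≈2.570126; I≈2.785549, D=e−e_prev≈5.147427; u=3/2·2.570126+2·2.785549+1/4·5.147427≈10.713143; next y=1/2·0.429874+1/2·10.713143≈5.571509
n=7: y≈5.571509, sp=4, e=sp−y≈-1.571509; I≈1.214040, D=e−e_prev≈-4.141634; u=3/2·(-1.571509)+2·1.214040+1/4·(-4.141634)≈-0.964591; next y=1/2·5.571509+1/2·(-0.964591)≈2.303459
n=8: y≈2.303459, sp=4, e=sp−y≈1.696541; I≈2.910582, D=e−e_prev≈3.268050; u=3/2·1.696541+2·2.910582+1/4·3.268050≈9.182987; next y=1/2·2.303459+1/2·9.182987≈5.743223
n=9: y≈5.743223, sp=4, e=sp−y≈-1.743223; I≈1.167358, D=e−e_prev≈-3.439764; u=3/2·(-1.743223)+2·1.167358+1/4·(-3.439764)≈-1.140059; next y=1/2·5.743223+1/2·(-1.140059)≈2.301582
n=10: y≈2.301582, sp=4, e=sp−y≈1.698418; I≈2.865776, D=e−e_prev≈3.441641; u=3/2·1.698418+2·2.865776+1/4·3.441641≈9.139590; next y=1/2·2.301582+1/2·9.139590≈5.720586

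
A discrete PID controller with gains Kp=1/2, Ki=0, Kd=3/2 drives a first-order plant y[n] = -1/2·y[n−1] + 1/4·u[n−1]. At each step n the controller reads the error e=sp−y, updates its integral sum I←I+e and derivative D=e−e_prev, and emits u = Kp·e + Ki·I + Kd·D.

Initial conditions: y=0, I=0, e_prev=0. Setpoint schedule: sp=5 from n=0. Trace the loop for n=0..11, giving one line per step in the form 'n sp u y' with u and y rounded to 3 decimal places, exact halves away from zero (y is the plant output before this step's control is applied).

(exact arithmetic carried between steps; '≈' marks a value shown rounded to 6 d.p. or computed from one; I and e_prev carry over from the previous line; the table rounds u and y to 3 d.p., halves away from zero)
n=0: y=0, sp=5, e=sp−y=5; I=5, D=e−e_prev=5; u=1/2·5+0·5+3/2·5=10; next y=-1/2·0+1/4·10=2.5
n=1: y=2.5, sp=5, e=sp−y=2.5; I=7.5, D=e−e_prev=-2.5; u=1/2·2.5+0·7.5+3/2·(-2.5)=-2.5; next y=-1/2·2.5+1/4·(-2.5)=-1.875
n=2: y=-1.875, sp=5, e=sp−y=6.875; I=14.375, D=e−e_prev=4.375; u=1/2·6.875+0·14.375+3/2·4.375=10; next y=-1/2·(-1.875)+1/4·10=3.4375
n=3: y=3.4375, sp=5, e=sp−y=1.5625; I=15.9375, D=e−e_prev=-5.3125; u=1/2·1.5625+0·15.9375+3/2·(-5.3125)=-7.1875; next y=-1/2·3.4375+1/4·(-7.1875)=-3.515625
n=4: y=-3.515625, sp=5, e=sp−y=8.515625; I=24.453125, D=e−e_prev=6.953125; u=1/2·8.515625+0·24.453125+3/2·6.953125=14.6875; next y=-1/2·(-3.515625)+1/4·14.6875≈5.429688
n=5: y≈5.429688, sp=5, e=sp−y≈-0.429688; I≈24.023438, D=e−e_prev≈-8.945313; u=1/2·(-0.429688)+0·24.023438+3/2·(-8.945313)≈-13.632813; next y=-1/2·5.429688+1/4·(-13.632813)≈-6.123047
n=6: y≈-6.123047, sp=5, e=sp−y≈11.123047; I≈35.146484, D=e−e_prev≈11.552734; u=1/2·11.123047+0·35.146484+3/2·11.552734≈22.890625; next y=-1/2·(-6.123047)+1/4·22.890625≈8.784180
n=7: y≈8.784180, sp=5, e=sp−y≈-3.784180; I≈31.362305, D=e−e_prev≈-14.907227; u=1/2·(-3.784180)+0·31.362305+3/2·(-14.907227)≈-24.252930; next y=-1/2·8.784180+1/4·(-24.252930)≈-10.455322
n=8: y≈-10.455322, sp=5, e=sp−y≈15.455322; I≈46.817627, D=e−e_prev≈19.239502; u=1/2·15.455322+0·46.817627+3/2·19.239502≈36.586914; next y=-1/2·(-10.455322)+1/4·36.586914≈14.374390
n=9: y≈14.374390, sp=5, e=sp−y≈-9.374390; I≈37.443237, D=e−e_prev≈-24.829712; u=1/2·(-9.374390)+0·37.443237+3/2·(-24.829712)≈-41.931763; next y=-1/2·14.374390+1/4·(-41.931763)≈-17.670135
n=10: y≈-17.670135, sp=5, e=sp−y≈22.670135; I≈60.113373, D=e−e_prev≈32.044525; u=1/2·22.670135+0·60.113373+3/2·32.044525≈59.401855; next y=-1/2·(-17.670135)+1/4·59.401855≈23.685532
n=11: y≈23.685532, sp=5, e=sp−y≈-18.685532; I≈41.427841, D=e−e_prev≈-41.355667; u=1/2·(-18.685532)+0·41.427841+3/2·(-41.355667)≈-71.376266; next y=-1/2·23.685532+1/4·(-71.376266)≈-29.686832

0 5 10.000 0.000
1 5 -2.500 2.500
2 5 10.000 -1.875
3 5 -7.188 3.438
4 5 14.688 -3.516
5 5 -13.633 5.430
6 5 22.891 -6.123
7 5 -24.253 8.784
8 5 36.587 -10.455
9 5 -41.932 14.374
10 5 59.402 -17.670
11 5 -71.376 23.686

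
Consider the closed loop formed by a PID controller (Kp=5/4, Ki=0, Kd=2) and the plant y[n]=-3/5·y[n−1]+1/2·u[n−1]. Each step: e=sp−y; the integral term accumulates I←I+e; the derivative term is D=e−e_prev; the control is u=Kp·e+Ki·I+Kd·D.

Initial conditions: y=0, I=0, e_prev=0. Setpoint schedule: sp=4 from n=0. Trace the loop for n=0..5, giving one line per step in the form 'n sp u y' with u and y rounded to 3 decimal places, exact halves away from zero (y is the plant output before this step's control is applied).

0 4 13.000 0.000
1 4 -16.125 6.500
2 4 56.878 -11.963
3 4 -134.679 35.617
4 4 364.539 -88.709
5 4 -937.777 235.495

(exact arithmetic carried between steps; '≈' marks a value shown rounded to 6 d.p. or computed from one; I and e_prev carry over from the previous line; the table rounds u and y to 3 d.p., halves away from zero)
n=0: y=0, sp=4, e=sp−y=4; I=4, D=e−e_prev=4; u=5/4·4+0·4+2·4=13; next y=-3/5·0+1/2·13=6.5
n=1: y=6.5, sp=4, e=sp−y=-2.5; I=1.5, D=e−e_prev=-6.5; u=5/4·(-2.5)+0·1.5+2·(-6.5)=-16.125; next y=-3/5·6.5+1/2·(-16.125)=-11.9625
n=2: y=-11.9625, sp=4, e=sp−y=15.9625; I=17.4625, D=e−e_prev=18.4625; u=5/4·15.9625+0·17.4625+2·18.4625=56.878125; next y=-3/5·(-11.9625)+1/2·56.878125≈35.616563
n=3: y≈35.616563, sp=4, e=sp−y≈-31.616563; I≈-14.154063, D=e−e_prev≈-47.579063; u=5/4·(-31.616563)+0·(-14.154063)+2·(-47.579063)≈-134.678828; next y=-3/5·35.616563+1/2·(-134.678828)≈-88.709352
n=4: y≈-88.709352, sp=4, e=sp−y≈92.709352; I≈78.555289, D=e−e_prev≈124.325914; u=5/4·92.709352+0·78.555289+2·124.325914≈364.538518; next y=-3/5·(-88.709352)+1/2·364.538518≈235.494870
n=5: y≈235.494870, sp=4, e=sp−y≈-231.494870; I≈-152.939581, D=e−e_prev≈-324.204221; u=5/4·(-231.494870)+0·(-152.939581)+2·(-324.204221)≈-937.777030; next y=-3/5·235.494870+1/2·(-937.777030)≈-610.185437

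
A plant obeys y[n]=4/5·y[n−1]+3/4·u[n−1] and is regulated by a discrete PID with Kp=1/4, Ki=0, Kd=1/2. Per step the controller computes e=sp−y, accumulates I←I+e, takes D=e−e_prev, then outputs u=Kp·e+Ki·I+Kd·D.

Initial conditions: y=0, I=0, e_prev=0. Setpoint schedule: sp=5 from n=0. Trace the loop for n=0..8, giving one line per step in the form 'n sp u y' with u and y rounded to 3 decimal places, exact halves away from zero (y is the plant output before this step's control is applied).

0 5 3.750 0.000
1 5 -0.859 2.813
2 5 1.452 1.605
3 5 0.273 2.373
4 5 0.859 2.103
5 5 0.556 2.327
6 5 0.704 2.279
7 5 0.626 2.351
8 5 0.663 2.351

(exact arithmetic carried between steps; '≈' marks a value shown rounded to 6 d.p. or computed from one; I and e_prev carry over from the previous line; the table rounds u and y to 3 d.p., halves away from zero)
n=0: y=0, sp=5, e=sp−y=5; I=5, D=e−e_prev=5; u=1/4·5+0·5+1/2·5=3.75; next y=4/5·0+3/4·3.75=2.8125
n=1: y=2.8125, sp=5, e=sp−y=2.1875; I=7.1875, D=e−e_prev=-2.8125; u=1/4·2.1875+0·7.1875+1/2·(-2.8125)=-0.859375; next y=4/5·2.8125+3/4·(-0.859375)≈1.605469
n=2: y≈1.605469, sp=5, e=sp−y≈3.394531; I≈10.582031, D=e−e_prev≈1.207031; u=1/4·3.394531+0·10.582031+1/2·1.207031≈1.452148; next y=4/5·1.605469+3/4·1.452148≈2.373486
n=3: y≈2.373486, sp=5, e=sp−y≈2.626514; I≈13.208545, D=e−e_prev≈-0.768018; u=1/4·2.626514+0·13.208545+1/2·(-0.768018)≈0.272620; next y=4/5·2.373486+3/4·0.272620≈2.103254
n=4: y≈2.103254, sp=5, e=sp−y≈2.896746; I≈16.105291, D=e−e_prev≈0.270233; u=1/4·2.896746+0·16.105291+1/2·0.270233≈0.859303; next y=4/5·2.103254+3/4·0.859303≈2.327080
n=5: y≈2.327080, sp=5, e=sp−y≈2.672920; I≈18.778211, D=e−e_prev≈-0.223826; u=1/4·2.672920+0·18.778211+1/2·(-0.223826)≈0.556317; next y=4/5·2.327080+3/4·0.556317≈2.278902
n=6: y≈2.278902, sp=5, e=sp−y≈2.721098; I≈21.499309, D=e−e_prev≈0.048178; u=1/4·2.721098+0·21.499309+1/2·0.048178≈0.704364; next y=4/5·2.278902+3/4·0.704364≈2.351394
n=7: y≈2.351394, sp=5, e=sp−y≈2.648606; I≈24.147915, D=e−e_prev≈-0.072493; u=1/4·2.648606+0·24.147915+1/2·(-0.072493)≈0.625905; next y=4/5·2.351394+3/4·0.625905≈2.350544
n=8: y≈2.350544, sp=5, e=sp−y≈2.649456; I≈26.797371, D=e−e_prev≈0.000850; u=1/4·2.649456+0·26.797371+1/2·0.000850≈0.662789; next y=4/5·2.350544+3/4·0.662789≈2.377527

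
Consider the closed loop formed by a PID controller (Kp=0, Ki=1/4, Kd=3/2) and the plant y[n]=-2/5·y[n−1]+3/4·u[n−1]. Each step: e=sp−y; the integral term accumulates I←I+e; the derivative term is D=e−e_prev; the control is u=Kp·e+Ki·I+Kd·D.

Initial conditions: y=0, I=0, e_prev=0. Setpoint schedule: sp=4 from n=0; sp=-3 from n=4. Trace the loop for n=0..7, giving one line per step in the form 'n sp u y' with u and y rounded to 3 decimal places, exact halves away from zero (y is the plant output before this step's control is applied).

0 4 7.000 0.000
1 4 -7.188 5.250
2 4 22.671 -7.491
3 4 -41.675 20.000
4 -3 87.008 -39.256
5 -3 -192.687 80.958
6 -3 417.894 -176.898
7 -3 -907.304 384.180

(exact arithmetic carried between steps; '≈' marks a value shown rounded to 6 d.p. or computed from one; I and e_prev carry over from the previous line; the table rounds u and y to 3 d.p., halves away from zero)
n=0: y=0, sp=4, e=sp−y=4; I=4, D=e−e_prev=4; u=0·4+1/4·4+3/2·4=7; next y=-2/5·0+3/4·7=5.25
n=1: y=5.25, sp=4, e=sp−y=-1.25; I=2.75, D=e−e_prev=-5.25; u=0·(-1.25)+1/4·2.75+3/2·(-5.25)=-7.1875; next y=-2/5·5.25+3/4·(-7.1875)=-7.490625
n=2: y=-7.490625, sp=4, e=sp−y=11.490625; I=14.240625, D=e−e_prev=12.740625; u=0·11.490625+1/4·14.240625+3/2·12.740625≈22.671094; next y=-2/5·(-7.490625)+3/4·22.671094≈19.999570
n=3: y≈19.999570, sp=4, e=sp−y≈-15.999570; I≈-1.758945, D=e−e_prev≈-27.490195; u=0·(-15.999570)+1/4·(-1.758945)+3/2·(-27.490195)≈-41.675029; next y=-2/5·19.999570+3/4·(-41.675029)≈-39.256100
n=4: y≈-39.256100, sp=-3, e=sp−y≈36.256100; I≈34.497155, D=e−e_prev≈52.255670; u=0·36.256100+1/4·34.497155+3/2·52.255670≈87.007794; next y=-2/5·(-39.256100)+3/4·87.007794≈80.958286
n=5: y≈80.958286, sp=-3, e=sp−y≈-83.958286; I≈-49.461131, D=e−e_prev≈-120.214386; u=0·(-83.958286)+1/4·(-49.461131)+3/2·(-120.214386)≈-192.686862; next y=-2/5·80.958286+3/4·(-192.686862)≈-176.898460
n=6: y≈-176.898460, sp=-3, e=sp−y≈173.898460; I≈124.437329, D=e−e_prev≈257.856746; u=0·173.898460+1/4·124.437329+3/2·257.856746≈417.894452; next y=-2/5·(-176.898460)+3/4·417.894452≈384.180223
n=7: y≈384.180223, sp=-3, e=sp−y≈-387.180223; I≈-262.742894, D=e−e_prev≈-561.078683; u=0·(-387.180223)+1/4·(-262.742894)+3/2·(-561.078683)≈-907.303749; next y=-2/5·384.180223+3/4·(-907.303749)≈-834.149901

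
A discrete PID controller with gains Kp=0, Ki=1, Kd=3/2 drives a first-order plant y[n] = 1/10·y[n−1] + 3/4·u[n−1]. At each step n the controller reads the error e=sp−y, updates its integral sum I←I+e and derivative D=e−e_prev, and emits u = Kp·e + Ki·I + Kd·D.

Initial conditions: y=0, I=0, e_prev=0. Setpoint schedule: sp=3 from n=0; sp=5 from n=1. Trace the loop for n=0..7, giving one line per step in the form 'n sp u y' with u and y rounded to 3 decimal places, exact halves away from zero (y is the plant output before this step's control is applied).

0 3 7.500 0.000
1 5 -3.063 5.625
2 5 20.148 -1.734
3 5 -25.837 14.938
4 5 71.288 -17.884
5 5 -128.965 51.678
6 5 286.783 -91.556
7 5 -575.230 205.932

(exact arithmetic carried between steps; '≈' marks a value shown rounded to 6 d.p. or computed from one; I and e_prev carry over from the previous line; the table rounds u and y to 3 d.p., halves away from zero)
n=0: y=0, sp=3, e=sp−y=3; I=3, D=e−e_prev=3; u=0·3+1·3+3/2·3=7.5; next y=1/10·0+3/4·7.5=5.625
n=1: y=5.625, sp=5, e=sp−y=-0.625; I=2.375, D=e−e_prev=-3.625; u=0·(-0.625)+1·2.375+3/2·(-3.625)=-3.0625; next y=1/10·5.625+3/4·(-3.0625)=-1.734375
n=2: y=-1.734375, sp=5, e=sp−y=6.734375; I=9.109375, D=e−e_prev=7.359375; u=0·6.734375+1·9.109375+3/2·7.359375≈20.148438; next y=1/10·(-1.734375)+3/4·20.148438≈14.937891
n=3: y≈14.937891, sp=5, e=sp−y≈-9.937891; I≈-0.828516, D=e−e_prev≈-16.672266; u=0·(-9.937891)+1·(-0.828516)+3/2·(-16.672266)≈-25.836914; next y=1/10·14.937891+3/4·(-25.836914)≈-17.883896
n=4: y≈-17.883896, sp=5, e=sp−y≈22.883896; I≈22.055381, D=e−e_prev≈32.821787; u=0·22.883896+1·22.055381+3/2·32.821787≈71.288062; next y=1/10·(-17.883896)+3/4·71.288062≈51.677656
n=5: y≈51.677656, sp=5, e=sp−y≈-46.677656; I≈-24.622276, D=e−e_prev≈-69.561553; u=0·(-46.677656)+1·(-24.622276)+3/2·(-69.561553)≈-128.964605; next y=1/10·51.677656+3/4·(-128.964605)≈-91.555688
n=6: y≈-91.555688, sp=5, e=sp−y≈96.555688; I≈71.933413, D=e−e_prev≈143.233345; u=0·96.555688+1·71.933413+3/2·143.233345≈286.783430; next y=1/10·(-91.555688)+3/4·286.783430≈205.932003
n=7: y≈205.932003, sp=5, e=sp−y≈-200.932003; I≈-128.998591, D=e−e_prev≈-297.487692; u=0·(-200.932003)+1·(-128.998591)+3/2·(-297.487692)≈-575.230128; next y=1/10·205.932003+3/4·(-575.230128)≈-410.829396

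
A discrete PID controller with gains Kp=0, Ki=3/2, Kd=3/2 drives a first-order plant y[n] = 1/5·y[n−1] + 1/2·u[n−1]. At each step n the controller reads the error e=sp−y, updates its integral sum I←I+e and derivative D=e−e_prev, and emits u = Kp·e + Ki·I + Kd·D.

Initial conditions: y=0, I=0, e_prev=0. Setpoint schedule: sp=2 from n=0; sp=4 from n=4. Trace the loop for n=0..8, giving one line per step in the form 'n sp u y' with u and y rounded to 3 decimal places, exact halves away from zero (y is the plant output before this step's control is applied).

0 2 6.000 0.000
1 2 -3.000 3.000
2 2 11.700 -0.900
3 2 -9.510 5.670
4 4 28.713 -3.621
5 4 -28.552 13.632
6 4 58.425 -11.549
7 4 -71.380 26.903
8 4 123.580 -30.309

(exact arithmetic carried between steps; '≈' marks a value shown rounded to 6 d.p. or computed from one; I and e_prev carry over from the previous line; the table rounds u and y to 3 d.p., halves away from zero)
n=0: y=0, sp=2, e=sp−y=2; I=2, D=e−e_prev=2; u=0·2+3/2·2+3/2·2=6; next y=1/5·0+1/2·6=3
n=1: y=3, sp=2, e=sp−y=-1; I=1, D=e−e_prev=-3; u=0·(-1)+3/2·1+3/2·(-3)=-3; next y=1/5·3+1/2·(-3)=-0.9
n=2: y=-0.9, sp=2, e=sp−y=2.9; I=3.9, D=e−e_prev=3.9; u=0·2.9+3/2·3.9+3/2·3.9=11.7; next y=1/5·(-0.9)+1/2·11.7=5.67
n=3: y=5.67, sp=2, e=sp−y=-3.67; I=0.23, D=e−e_prev=-6.57; u=0·(-3.67)+3/2·0.23+3/2·(-6.57)=-9.51; next y=1/5·5.67+1/2·(-9.51)=-3.621
n=4: y=-3.621, sp=4, e=sp−y=7.621; I=7.851, D=e−e_prev=11.291; u=0·7.621+3/2·7.851+3/2·11.291=28.713; next y=1/5·(-3.621)+1/2·28.713=13.6323
n=5: y=13.6323, sp=4, e=sp−y=-9.6323; I=-1.7813, D=e−e_prev=-17.2533; u=0·(-9.6323)+3/2·(-1.7813)+3/2·(-17.2533)=-28.5519; next y=1/5·13.6323+1/2·(-28.5519)=-11.54949
n=6: y=-11.54949, sp=4, e=sp−y=15.54949; I=13.76819, D=e−e_prev=25.18179; u=0·15.54949+3/2·13.76819+3/2·25.18179=58.42497; next y=1/5·(-11.54949)+1/2·58.42497=26.902587
n=7: y=26.902587, sp=4, e=sp−y=-22.902587; I=-9.134397, D=e−e_prev=-38.452077; u=0·(-22.902587)+3/2·(-9.134397)+3/2·(-38.452077)=-71.379711; next y=1/5·26.902587+1/2·(-71.379711)≈-30.309338
n=8: y≈-30.309338, sp=4, e=sp−y≈34.309338; I≈25.174941, D=e−e_prev≈57.211925; u=0·34.309338+3/2·25.174941+3/2·57.211925≈123.580299; next y=1/5·(-30.309338)+1/2·123.580299≈55.728282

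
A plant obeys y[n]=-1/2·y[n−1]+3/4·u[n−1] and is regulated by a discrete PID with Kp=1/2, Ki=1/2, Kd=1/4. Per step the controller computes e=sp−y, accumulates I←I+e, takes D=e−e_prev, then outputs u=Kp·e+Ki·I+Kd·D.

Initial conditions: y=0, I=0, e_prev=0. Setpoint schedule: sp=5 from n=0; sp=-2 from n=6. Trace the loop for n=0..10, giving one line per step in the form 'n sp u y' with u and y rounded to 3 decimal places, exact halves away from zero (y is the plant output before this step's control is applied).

0 5 6.250 0.000
1 5 1.641 4.688
2 5 10.220 -1.113
3 5 0.158 8.221
4 5 16.148 -3.992
5 5 -5.034 14.107
6 -2 17.358 -10.829
7 -2 -19.289 18.433
8 -2 30.455 -23.683
9 -2 -42.190 34.683
10 -2 58.643 -48.984

(exact arithmetic carried between steps; '≈' marks a value shown rounded to 6 d.p. or computed from one; I and e_prev carry over from the previous line; the table rounds u and y to 3 d.p., halves away from zero)
n=0: y=0, sp=5, e=sp−y=5; I=5, D=e−e_prev=5; u=1/2·5+1/2·5+1/4·5=6.25; next y=-1/2·0+3/4·6.25=4.6875
n=1: y=4.6875, sp=5, e=sp−y=0.3125; I=5.3125, D=e−e_prev=-4.6875; u=1/2·0.3125+1/2·5.3125+1/4·(-4.6875)=1.640625; next y=-1/2·4.6875+3/4·1.640625≈-1.113281
n=2: y≈-1.113281, sp=5, e=sp−y≈6.113281; I≈11.425781, D=e−e_prev≈5.800781; u=1/2·6.113281+1/2·11.425781+1/4·5.800781≈10.219727; next y=-1/2·(-1.113281)+3/4·10.219727≈8.221436
n=3: y≈8.221436, sp=5, e=sp−y≈-3.221436; I≈8.204346, D=e−e_prev≈-9.334717; u=1/2·(-3.221436)+1/2·8.204346+1/4·(-9.334717)≈0.157776; next y=-1/2·8.221436+3/4·0.157776≈-3.992386
n=4: y≈-3.992386, sp=5, e=sp−y≈8.992386; I≈17.196732, D=e−e_prev≈12.213821; u=1/2·8.992386+1/2·17.196732+1/4·12.213821≈16.148014; next y=-1/2·(-3.992386)+3/4·16.148014≈14.107203
n=5: y≈14.107203, sp=5, e=sp−y≈-9.107203; I≈8.089528, D=e−e_prev≈-18.099589; u=1/2·(-9.107203)+1/2·8.089528+1/4·(-18.099589)≈-5.033735; next y=-1/2·14.107203+3/4·(-5.033735)≈-10.828903
n=6: y≈-10.828903, sp=-2, e=sp−y≈8.828903; I≈16.918431, D=e−e_prev≈17.936107; u=1/2·8.828903+1/2·16.918431+1/4·17.936107≈17.357694; next y=-1/2·(-10.828903)+3/4·17.357694≈18.432722
n=7: y≈18.432722, sp=-2, e=sp−y≈-20.432722; I≈-3.514291, D=e−e_prev≈-29.261625; u=1/2·(-20.432722)+1/2·(-3.514291)+1/4·(-29.261625)≈-19.288912; next y=-1/2·18.432722+3/4·(-19.288912)≈-23.683045
n=8: y≈-23.683045, sp=-2, e=sp−y≈21.683045; I≈18.168755, D=e−e_prev≈42.115767; u=1/2·21.683045+1/2·18.168755+1/4·42.115767≈30.454842; next y=-1/2·(-23.683045)+3/4·30.454842≈34.682654
n=9: y≈34.682654, sp=-2, e=sp−y≈-36.682654; I≈-18.513899, D=e−e_prev≈-58.365699; u=1/2·(-36.682654)+1/2·(-18.513899)+1/4·(-58.365699)≈-42.189701; next y=-1/2·34.682654+3/4·(-42.189701)≈-48.983603
n=10: y≈-48.983603, sp=-2, e=sp−y≈46.983603; I≈28.469704, D=e−e_prev≈83.666257; u=1/2·46.983603+1/2·28.469704+1/4·83.666257≈58.643217; next y=-1/2·(-48.983603)+3/4·58.643217≈68.474215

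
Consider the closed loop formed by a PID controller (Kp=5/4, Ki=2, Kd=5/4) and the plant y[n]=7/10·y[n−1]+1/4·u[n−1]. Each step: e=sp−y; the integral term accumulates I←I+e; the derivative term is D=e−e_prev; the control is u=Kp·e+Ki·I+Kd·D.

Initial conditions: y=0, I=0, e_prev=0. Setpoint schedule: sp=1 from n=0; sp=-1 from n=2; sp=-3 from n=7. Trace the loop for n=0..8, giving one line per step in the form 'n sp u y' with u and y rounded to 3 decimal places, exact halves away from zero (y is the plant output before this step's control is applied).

(exact arithmetic carried between steps; '≈' marks a value shown rounded to 6 d.p. or computed from one; I and e_prev carry over from the previous line; the table rounds u and y to 3 d.p., halves away from zero)
n=0: y=0, sp=1, e=sp−y=1; I=1, D=e−e_prev=1; u=5/4·1+2·1+5/4·1=4.5; next y=7/10·0+1/4·4.5=1.125
n=1: y=1.125, sp=1, e=sp−y=-0.125; I=0.875, D=e−e_prev=-1.125; u=5/4·(-0.125)+2·0.875+5/4·(-1.125)=0.1875; next y=7/10·1.125+1/4·0.1875=0.834375
n=2: y=0.834375, sp=-1, e=sp−y=-1.834375; I=-0.959375, D=e−e_prev=-1.709375; u=5/4·(-1.834375)+2·(-0.959375)+5/4·(-1.709375)≈-6.348438; next y=7/10·0.834375+1/4·(-6.348438)≈-1.003047
n=3: y≈-1.003047, sp=-1, e=sp−y≈0.003047; I≈-0.956328, D=e−e_prev≈1.837422; u=5/4·0.003047+2·(-0.956328)+5/4·1.837422≈0.387930; next y=7/10·(-1.003047)+1/4·0.387930≈-0.605150
n=4: y≈-0.605150, sp=-1, e=sp−y≈-0.394850; I≈-1.351178, D=e−e_prev≈-0.397896; u=5/4·(-0.394850)+2·(-1.351178)+5/4·(-0.397896)≈-3.693288; next y=7/10·(-0.605150)+1/4·(-3.693288)≈-1.346927
n=5: y≈-1.346927, sp=-1, e=sp−y≈0.346927; I≈-1.004250, D=e−e_prev≈0.741777; u=5/4·0.346927+2·(-1.004250)+5/4·0.741777≈-0.647621; next y=7/10·(-1.346927)+1/4·(-0.647621)≈-1.104754
n=6: y≈-1.104754, sp=-1, e=sp−y≈0.104754; I≈-0.899496, D=e−e_prev≈-0.242173; u=5/4·0.104754+2·(-0.899496)+5/4·(-0.242173)≈-1.970766; next y=7/10·(-1.104754)+1/4·(-1.970766)≈-1.266019
n=7: y≈-1.266019, sp=-3, e=sp−y≈-1.733981; I≈-2.633477, D=e−e_prev≈-1.838735; u=5/4·(-1.733981)+2·(-2.633477)+5/4·(-1.838735)≈-9.732848; next y=7/10·(-1.266019)+1/4·(-9.732848)≈-3.319426
n=8: y≈-3.319426, sp=-3, e=sp−y≈0.319426; I≈-2.314051, D=e−e_prev≈2.053406; u=5/4·0.319426+2·(-2.314051)+5/4·2.053406≈-1.662063; next y=7/10·(-3.319426)+1/4·(-1.662063)≈-2.739114

0 1 4.500 0.000
1 1 0.188 1.125
2 -1 -6.348 0.834
3 -1 0.388 -1.003
4 -1 -3.693 -0.605
5 -1 -0.648 -1.347
6 -1 -1.971 -1.105
7 -3 -9.733 -1.266
8 -3 -1.662 -3.319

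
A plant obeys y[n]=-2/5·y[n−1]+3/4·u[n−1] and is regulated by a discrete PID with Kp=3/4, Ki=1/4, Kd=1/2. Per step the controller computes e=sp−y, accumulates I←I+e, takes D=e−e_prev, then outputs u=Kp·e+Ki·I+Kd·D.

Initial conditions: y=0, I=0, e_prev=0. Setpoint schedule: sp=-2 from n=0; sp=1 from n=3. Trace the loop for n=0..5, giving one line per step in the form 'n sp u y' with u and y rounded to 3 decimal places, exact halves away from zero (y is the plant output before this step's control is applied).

(exact arithmetic carried between steps; '≈' marks a value shown rounded to 6 d.p. or computed from one; I and e_prev carry over from the previous line; the table rounds u and y to 3 d.p., halves away from zero)
n=0: y=0, sp=-2, e=sp−y=-2; I=-2, D=e−e_prev=-2; u=3/4·(-2)+1/4·(-2)+1/2·(-2)=-3; next y=-2/5·0+3/4·(-3)=-2.25
n=1: y=-2.25, sp=-2, e=sp−y=0.25; I=-1.75, D=e−e_prev=2.25; u=3/4·0.25+1/4·(-1.75)+1/2·2.25=0.875; next y=-2/5·(-2.25)+3/4·0.875=1.55625
n=2: y=1.55625, sp=-2, e=sp−y=-3.55625; I=-5.30625, D=e−e_prev=-3.80625; u=3/4·(-3.55625)+1/4·(-5.30625)+1/2·(-3.80625)=-5.896875; next y=-2/5·1.55625+3/4·(-5.896875)≈-5.045156
n=3: y≈-5.045156, sp=1, e=sp−y≈6.045156; I≈0.738906, D=e−e_prev≈9.601406; u=3/4·6.045156+1/4·0.738906+1/2·9.601406≈9.519297; next y=-2/5·(-5.045156)+3/4·9.519297≈9.157535
n=4: y≈9.157535, sp=1, e=sp−y≈-8.157535; I≈-7.418629, D=e−e_prev≈-14.202691; u=3/4·(-8.157535)+1/4·(-7.418629)+1/2·(-14.202691)≈-15.074154; next y=-2/5·9.157535+3/4·(-15.074154)≈-14.968630
n=5: y≈-14.968630, sp=1, e=sp−y≈15.968630; I≈8.550001, D=e−e_prev≈24.126165; u=3/4·15.968630+1/4·8.550001+1/2·24.126165≈26.177055; next y=-2/5·(-14.968630)+3/4·26.177055≈25.620243

0 -2 -3.000 0.000
1 -2 0.875 -2.250
2 -2 -5.897 1.556
3 1 9.519 -5.045
4 1 -15.074 9.158
5 1 26.177 -14.969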